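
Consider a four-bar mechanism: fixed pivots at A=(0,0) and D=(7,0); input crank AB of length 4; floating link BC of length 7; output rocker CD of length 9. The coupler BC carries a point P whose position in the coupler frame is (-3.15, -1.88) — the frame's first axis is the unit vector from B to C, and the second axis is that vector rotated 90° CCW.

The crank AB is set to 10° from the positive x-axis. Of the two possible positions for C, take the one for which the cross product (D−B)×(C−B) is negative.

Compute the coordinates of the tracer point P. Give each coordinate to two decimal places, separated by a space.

4.72 4.28

A=(0,0), D=(7.00,0)
B = A + 4.00·(cos10°, sin10°) = (3.9392, 0.6946)
|BD| = 3.1386
circle(B,7.00) ∩ circle(D,9.00): a=-3.5285, h=6.0456
  candidates: C₊=(1.8361,7.3712) cross=18.975; C₋=(-0.8397,-4.4202) cross=-18.975
  mode - wants cross < 0 → take C=(-0.8397,-4.4202) (cross=-18.975)
ex = (C−B)/|BC| = (-0.6827,-0.7307); ey = (0.7307,-0.6827)
P = B + -3.15·ex + -1.88·ey = (4.7161,4.2798)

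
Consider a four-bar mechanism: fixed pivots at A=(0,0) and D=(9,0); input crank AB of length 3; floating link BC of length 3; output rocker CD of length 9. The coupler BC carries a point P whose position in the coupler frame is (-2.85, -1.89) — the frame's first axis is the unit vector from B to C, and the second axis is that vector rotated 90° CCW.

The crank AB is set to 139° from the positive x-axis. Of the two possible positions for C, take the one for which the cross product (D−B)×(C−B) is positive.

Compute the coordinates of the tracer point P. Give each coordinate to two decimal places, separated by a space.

-4.24 -0.82

A=(0,0), D=(9.00,0)
B = A + 3.00·(cos139°, sin139°) = (-2.2641, 1.9682)
|BD| = 11.4348
circle(B,3.00) ∩ circle(D,9.00): a=2.5691, h=1.5491
  candidates: C₊=(0.5333,3.0520) cross=17.714; C₋=(0.0000,0.0000) cross=-17.714
  mode + wants cross > 0 → take C=(0.5333,3.0520) (cross=17.714)
ex = (C−B)/|BC| = (0.9325,0.3613); ey = (-0.3613,0.9325)
P = B + -2.85·ex + -1.89·ey = (-4.2389,-0.8238)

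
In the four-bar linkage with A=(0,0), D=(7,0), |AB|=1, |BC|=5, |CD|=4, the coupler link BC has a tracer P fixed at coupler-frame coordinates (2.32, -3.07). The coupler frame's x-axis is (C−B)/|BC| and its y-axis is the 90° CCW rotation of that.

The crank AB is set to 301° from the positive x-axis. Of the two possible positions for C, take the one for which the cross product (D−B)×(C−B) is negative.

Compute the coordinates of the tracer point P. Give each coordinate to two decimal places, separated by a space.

0.98 -4.68

A=(0,0), D=(7.00,0)
B = A + 1.00·(cos301°, sin301°) = (0.5150, -0.8572)
|BD| = 6.5414
circle(B,5.00) ∩ circle(D,4.00): a=3.9586, h=3.0544
  candidates: C₊=(4.0393,2.6896) cross=19.980; C₋=(4.8398,-3.3665) cross=-19.980
  mode - wants cross < 0 → take C=(4.8398,-3.3665) (cross=-19.980)
ex = (C−B)/|BC| = (0.8649,-0.5019); ey = (0.5019,0.8649)
P = B + 2.32·ex + -3.07·ey = (0.9810,-4.6769)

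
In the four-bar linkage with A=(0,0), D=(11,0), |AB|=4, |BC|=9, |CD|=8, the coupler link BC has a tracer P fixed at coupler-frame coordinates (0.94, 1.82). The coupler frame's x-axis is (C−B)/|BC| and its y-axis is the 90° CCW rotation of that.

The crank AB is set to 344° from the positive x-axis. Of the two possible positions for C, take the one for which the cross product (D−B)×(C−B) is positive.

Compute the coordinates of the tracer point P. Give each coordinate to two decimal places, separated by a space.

A=(0,0), D=(11.00,0)
B = A + 4.00·(cos344°, sin344°) = (3.8450, -1.1025)
|BD| = 7.2394
circle(B,9.00) ∩ circle(D,8.00): a=4.7938, h=7.6170
  candidates: C₊=(7.4229,7.1557) cross=55.143; C₋=(9.7430,-7.9006) cross=-55.143
  mode + wants cross > 0 → take C=(7.4229,7.1557) (cross=55.143)
ex = (C−B)/|BC| = (0.3975,0.9176); ey = (-0.9176,0.3975)
P = B + 0.94·ex + 1.82·ey = (2.5487,0.4835)

2.55 0.48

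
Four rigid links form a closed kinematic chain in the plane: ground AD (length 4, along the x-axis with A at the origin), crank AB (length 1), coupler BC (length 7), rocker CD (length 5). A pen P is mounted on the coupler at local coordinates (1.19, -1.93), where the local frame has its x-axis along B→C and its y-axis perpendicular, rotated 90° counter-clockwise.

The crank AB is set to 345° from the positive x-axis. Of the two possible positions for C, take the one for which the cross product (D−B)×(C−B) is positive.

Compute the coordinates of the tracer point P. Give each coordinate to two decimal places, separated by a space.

3.16 -0.84

A=(0,0), D=(4.00,0)
B = A + 1.00·(cos345°, sin345°) = (0.9659, -0.2588)
|BD| = 3.0451
circle(B,7.00) ∩ circle(D,5.00): a=5.4633, h=4.3763
  candidates: C₊=(6.0375,4.5660) cross=13.326; C₋=(6.7814,-4.1550) cross=-13.326
  mode + wants cross > 0 → take C=(6.0375,4.5660) (cross=13.326)
ex = (C−B)/|BC| = (0.7245,0.6893); ey = (-0.6893,0.7245)
P = B + 1.19·ex + -1.93·ey = (3.1584,-0.8369)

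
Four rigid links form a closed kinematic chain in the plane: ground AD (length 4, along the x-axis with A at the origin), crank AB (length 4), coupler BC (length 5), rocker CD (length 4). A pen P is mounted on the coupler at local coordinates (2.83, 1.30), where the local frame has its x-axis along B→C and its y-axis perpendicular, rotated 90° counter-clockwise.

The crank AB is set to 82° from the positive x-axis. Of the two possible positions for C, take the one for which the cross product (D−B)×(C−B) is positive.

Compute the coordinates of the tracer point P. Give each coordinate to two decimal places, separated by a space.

A=(0,0), D=(4.00,0)
B = A + 4.00·(cos82°, sin82°) = (0.5567, 3.9611)
|BD| = 5.2485
circle(B,5.00) ∩ circle(D,4.00): a=3.4816, h=3.5886
  candidates: C₊=(5.5492,3.6878) cross=18.835; C₋=(0.1325,-1.0209) cross=-18.835
  mode + wants cross > 0 → take C=(5.5492,3.6878) (cross=18.835)
ex = (C−B)/|BC| = (0.9985,-0.0547); ey = (0.0547,0.9985)
P = B + 2.83·ex + 1.30·ey = (3.4535,5.1045)

3.45 5.10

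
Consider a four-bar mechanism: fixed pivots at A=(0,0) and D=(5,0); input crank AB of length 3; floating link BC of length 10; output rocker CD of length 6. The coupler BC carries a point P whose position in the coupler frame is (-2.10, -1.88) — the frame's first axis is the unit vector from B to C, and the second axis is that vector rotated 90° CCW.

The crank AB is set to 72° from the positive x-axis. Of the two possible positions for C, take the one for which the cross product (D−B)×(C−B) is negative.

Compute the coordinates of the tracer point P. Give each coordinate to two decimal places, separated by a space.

-1.72 3.82

A=(0,0), D=(5.00,0)
B = A + 3.00·(cos72°, sin72°) = (0.9271, 2.8532)
|BD| = 4.9729
circle(B,10.00) ∩ circle(D,6.00): a=8.9213, h=4.5177
  candidates: C₊=(10.8259,1.4347) cross=22.466; C₋=(5.6419,-5.9656) cross=-22.466
  mode - wants cross < 0 → take C=(5.6419,-5.9656) (cross=-22.466)
ex = (C−B)/|BC| = (0.4715,-0.8819); ey = (0.8819,0.4715)
P = B + -2.10·ex + -1.88·ey = (-1.7210,3.8187)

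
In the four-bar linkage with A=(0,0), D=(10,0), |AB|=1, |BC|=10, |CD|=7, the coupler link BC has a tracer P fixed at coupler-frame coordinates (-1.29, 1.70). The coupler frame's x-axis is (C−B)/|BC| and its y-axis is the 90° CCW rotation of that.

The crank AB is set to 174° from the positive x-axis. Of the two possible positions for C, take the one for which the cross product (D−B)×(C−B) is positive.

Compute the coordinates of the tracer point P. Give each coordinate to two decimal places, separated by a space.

A=(0,0), D=(10.00,0)
B = A + 1.00·(cos174°, sin174°) = (-0.9945, 0.1045)
|BD| = 10.9950
circle(B,10.00) ∩ circle(D,7.00): a=7.8167, h=6.2369
  candidates: C₊=(6.8812,6.2668) cross=68.575; C₋=(6.7626,-6.2064) cross=-68.575
  mode + wants cross > 0 → take C=(6.8812,6.2668) (cross=68.575)
ex = (C−B)/|BC| = (0.7876,0.6162); ey = (-0.6162,0.7876)
P = B + -1.29·ex + 1.70·ey = (-3.0581,0.6485)

-3.06 0.65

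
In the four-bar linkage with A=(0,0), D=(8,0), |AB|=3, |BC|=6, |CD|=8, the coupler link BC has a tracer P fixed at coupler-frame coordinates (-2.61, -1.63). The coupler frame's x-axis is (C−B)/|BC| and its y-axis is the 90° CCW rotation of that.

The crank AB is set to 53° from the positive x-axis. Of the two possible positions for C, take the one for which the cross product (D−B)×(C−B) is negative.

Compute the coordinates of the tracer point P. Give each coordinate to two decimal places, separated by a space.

A=(0,0), D=(8.00,0)
B = A + 3.00·(cos53°, sin53°) = (1.8054, 2.3959)
|BD| = 6.6418
circle(B,6.00) ∩ circle(D,8.00): a=1.2130, h=5.8761
  candidates: C₊=(5.0565,7.4388) cross=39.028; C₋=(0.8171,-3.5221) cross=-39.028
  mode - wants cross < 0 → take C=(0.8171,-3.5221) (cross=-39.028)
ex = (C−B)/|BC| = (-0.1647,-0.9863); ey = (0.9863,-0.1647)
P = B + -2.61·ex + -1.63·ey = (0.6277,5.2388)

0.63 5.24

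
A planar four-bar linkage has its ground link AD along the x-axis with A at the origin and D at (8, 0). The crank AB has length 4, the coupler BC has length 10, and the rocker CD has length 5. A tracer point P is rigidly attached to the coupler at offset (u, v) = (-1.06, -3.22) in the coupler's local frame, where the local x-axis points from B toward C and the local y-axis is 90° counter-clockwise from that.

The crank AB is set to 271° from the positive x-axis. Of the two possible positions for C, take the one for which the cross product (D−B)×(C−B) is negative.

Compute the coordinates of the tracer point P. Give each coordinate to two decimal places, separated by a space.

A=(0,0), D=(8.00,0)
B = A + 4.00·(cos271°, sin271°) = (0.0698, -3.9994)
|BD| = 8.8816
circle(B,10.00) ∩ circle(D,5.00): a=8.6630, h=4.9952
  candidates: C₊=(5.5555,4.3617) cross=44.366; C₋=(10.0542,-4.5586) cross=-44.366
  mode - wants cross < 0 → take C=(10.0542,-4.5586) (cross=-44.366)
ex = (C−B)/|BC| = (0.9984,-0.0559); ey = (0.0559,0.9984)
P = B + -1.06·ex + -3.22·ey = (-1.1686,-7.1551)

-1.17 -7.16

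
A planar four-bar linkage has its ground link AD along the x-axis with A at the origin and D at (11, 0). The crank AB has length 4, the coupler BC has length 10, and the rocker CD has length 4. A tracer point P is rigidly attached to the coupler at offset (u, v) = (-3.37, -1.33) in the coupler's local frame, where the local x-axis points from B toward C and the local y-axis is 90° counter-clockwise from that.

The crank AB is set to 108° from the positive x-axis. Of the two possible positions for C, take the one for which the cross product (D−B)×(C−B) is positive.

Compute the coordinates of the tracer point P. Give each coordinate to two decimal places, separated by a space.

-4.67 2.64

A=(0,0), D=(11.00,0)
B = A + 4.00·(cos108°, sin108°) = (-1.2361, 3.8042)
|BD| = 12.8138
circle(B,10.00) ∩ circle(D,4.00): a=9.6846, h=2.4916
  candidates: C₊=(8.7516,3.3083) cross=31.927; C₋=(7.2722,-1.4503) cross=-31.927
  mode + wants cross > 0 → take C=(8.7516,3.3083) (cross=31.927)
ex = (C−B)/|BC| = (0.9988,-0.0496); ey = (0.0496,0.9988)
P = B + -3.37·ex + -1.33·ey = (-4.6679,2.6430)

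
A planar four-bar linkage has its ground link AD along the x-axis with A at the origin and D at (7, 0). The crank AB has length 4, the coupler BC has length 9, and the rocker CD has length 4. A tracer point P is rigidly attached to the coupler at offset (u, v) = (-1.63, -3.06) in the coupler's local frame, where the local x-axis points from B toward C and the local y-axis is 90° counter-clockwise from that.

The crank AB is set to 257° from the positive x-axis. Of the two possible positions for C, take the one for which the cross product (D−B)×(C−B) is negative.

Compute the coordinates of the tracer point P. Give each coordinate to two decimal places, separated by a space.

-2.51 -6.97

A=(0,0), D=(7.00,0)
B = A + 4.00·(cos257°, sin257°) = (-0.8998, -3.8975)
|BD| = 8.8089
circle(B,9.00) ∩ circle(D,4.00): a=8.0939, h=3.9356
  candidates: C₊=(4.6175,3.2130) cross=34.668; C₋=(8.1000,-3.8458) cross=-34.668
  mode - wants cross < 0 → take C=(8.1000,-3.8458) (cross=-34.668)
ex = (C−B)/|BC| = (1.0000,0.0057); ey = (-0.0057,1.0000)
P = B + -1.63·ex + -3.06·ey = (-2.5122,-6.9668)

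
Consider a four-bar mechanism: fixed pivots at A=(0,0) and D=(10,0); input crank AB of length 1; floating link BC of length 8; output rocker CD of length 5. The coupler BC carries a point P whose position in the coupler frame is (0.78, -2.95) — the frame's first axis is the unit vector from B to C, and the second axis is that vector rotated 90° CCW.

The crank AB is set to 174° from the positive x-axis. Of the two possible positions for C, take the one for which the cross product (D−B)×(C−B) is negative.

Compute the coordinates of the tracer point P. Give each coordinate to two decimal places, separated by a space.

A=(0,0), D=(10.00,0)
B = A + 1.00·(cos174°, sin174°) = (-0.9945, 0.1045)
|BD| = 10.9950
circle(B,8.00) ∩ circle(D,5.00): a=7.2710, h=3.3365
  candidates: C₊=(6.3079,3.3717) cross=36.684; C₋=(6.2445,-3.3009) cross=-36.684
  mode - wants cross < 0 → take C=(6.2445,-3.3009) (cross=-36.684)
ex = (C−B)/|BC| = (0.9049,-0.4257); ey = (0.4257,0.9049)
P = B + 0.78·ex + -2.95·ey = (-1.5445,-2.8969)

-1.54 -2.90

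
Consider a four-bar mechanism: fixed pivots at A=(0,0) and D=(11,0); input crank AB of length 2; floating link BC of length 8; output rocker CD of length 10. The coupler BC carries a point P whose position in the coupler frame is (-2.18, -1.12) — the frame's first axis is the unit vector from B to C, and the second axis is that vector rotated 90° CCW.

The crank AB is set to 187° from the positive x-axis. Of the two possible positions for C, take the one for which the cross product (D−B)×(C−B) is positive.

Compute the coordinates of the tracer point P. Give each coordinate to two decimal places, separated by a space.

-2.47 -2.65

A=(0,0), D=(11.00,0)
B = A + 2.00·(cos187°, sin187°) = (-1.9851, -0.2437)
|BD| = 12.9874
circle(B,8.00) ∩ circle(D,10.00): a=5.1077, h=6.1572
  candidates: C₊=(3.0062,6.0082) cross=79.966; C₋=(3.2373,-6.3040) cross=-79.966
  mode + wants cross > 0 → take C=(3.0062,6.0082) (cross=79.966)
ex = (C−B)/|BC| = (0.6239,0.7815); ey = (-0.7815,0.6239)
P = B + -2.18·ex + -1.12·ey = (-2.4699,-2.6462)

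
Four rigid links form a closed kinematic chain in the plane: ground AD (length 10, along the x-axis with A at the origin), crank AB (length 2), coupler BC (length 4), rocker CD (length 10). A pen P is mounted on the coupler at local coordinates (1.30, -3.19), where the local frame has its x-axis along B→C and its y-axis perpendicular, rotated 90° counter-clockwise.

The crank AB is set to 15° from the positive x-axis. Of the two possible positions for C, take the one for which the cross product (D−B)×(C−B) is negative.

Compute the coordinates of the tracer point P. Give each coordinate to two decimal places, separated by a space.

A=(0,0), D=(10.00,0)
B = A + 2.00·(cos15°, sin15°) = (1.9319, 0.5176)
|BD| = 8.0847
circle(B,4.00) ∩ circle(D,10.00): a=-1.1526, h=3.8303
  candidates: C₊=(1.0269,4.4139) cross=30.967; C₋=(0.5364,-3.2310) cross=-30.967
  mode - wants cross < 0 → take C=(0.5364,-3.2310) (cross=-30.967)
ex = (C−B)/|BC| = (-0.3489,-0.9372); ey = (0.9372,-0.3489)
P = B + 1.30·ex + -3.19·ey = (-1.5113,0.4122)

-1.51 0.41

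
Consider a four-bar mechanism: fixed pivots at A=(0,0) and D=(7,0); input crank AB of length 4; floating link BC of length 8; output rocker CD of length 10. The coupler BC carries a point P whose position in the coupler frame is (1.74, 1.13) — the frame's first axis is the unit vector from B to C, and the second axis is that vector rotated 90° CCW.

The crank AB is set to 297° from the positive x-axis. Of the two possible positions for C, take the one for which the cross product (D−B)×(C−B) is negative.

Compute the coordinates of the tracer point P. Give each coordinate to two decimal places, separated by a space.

3.76 -4.29

A=(0,0), D=(7.00,0)
B = A + 4.00·(cos297°, sin297°) = (1.8160, -3.5640)
|BD| = 6.2910
circle(B,8.00) ∩ circle(D,10.00): a=0.2843, h=7.9949
  candidates: C₊=(-2.4792,3.1852) cross=50.296; C₋=(6.5796,-9.9912) cross=-50.296
  mode - wants cross < 0 → take C=(6.5796,-9.9912) (cross=-50.296)
ex = (C−B)/|BC| = (0.5955,-0.8034); ey = (0.8034,0.5955)
P = B + 1.74·ex + 1.13·ey = (3.7599,-4.2891)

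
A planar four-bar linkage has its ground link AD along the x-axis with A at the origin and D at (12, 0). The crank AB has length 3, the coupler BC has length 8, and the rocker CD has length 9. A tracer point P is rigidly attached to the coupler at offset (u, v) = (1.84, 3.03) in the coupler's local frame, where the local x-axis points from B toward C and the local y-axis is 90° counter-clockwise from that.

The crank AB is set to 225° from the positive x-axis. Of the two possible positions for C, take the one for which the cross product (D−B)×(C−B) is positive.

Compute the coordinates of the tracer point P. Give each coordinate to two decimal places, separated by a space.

-2.88 1.34

A=(0,0), D=(12.00,0)
B = A + 3.00·(cos225°, sin225°) = (-2.1213, -2.1213)
|BD| = 14.2798
circle(B,8.00) ∩ circle(D,9.00): a=6.5446, h=4.6008
  candidates: C₊=(3.6672,3.4007) cross=65.699; C₋=(5.0342,-5.6989) cross=-65.699
  mode + wants cross > 0 → take C=(3.6672,3.4007) (cross=65.699)
ex = (C−B)/|BC| = (0.7236,0.6903); ey = (-0.6903,0.7236)
P = B + 1.84·ex + 3.03·ey = (-2.8814,1.3412)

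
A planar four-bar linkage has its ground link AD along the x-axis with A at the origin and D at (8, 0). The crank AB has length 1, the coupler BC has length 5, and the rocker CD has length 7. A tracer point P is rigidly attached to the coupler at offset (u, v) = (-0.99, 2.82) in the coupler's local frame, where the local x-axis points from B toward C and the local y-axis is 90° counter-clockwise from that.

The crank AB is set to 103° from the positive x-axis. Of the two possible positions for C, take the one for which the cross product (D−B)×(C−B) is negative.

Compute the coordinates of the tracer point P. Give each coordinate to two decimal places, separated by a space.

A=(0,0), D=(8.00,0)
B = A + 1.00·(cos103°, sin103°) = (-0.2250, 0.9744)
|BD| = 8.2825
circle(B,5.00) ∩ circle(D,7.00): a=2.6924, h=4.2132
  candidates: C₊=(2.9444,4.8416) cross=34.896; C₋=(1.9531,-3.5263) cross=-34.896
  mode - wants cross < 0 → take C=(1.9531,-3.5263) (cross=-34.896)
ex = (C−B)/|BC| = (0.4356,-0.9001); ey = (0.9001,0.4356)
P = B + -0.99·ex + 2.82·ey = (1.8822,3.0939)

1.88 3.09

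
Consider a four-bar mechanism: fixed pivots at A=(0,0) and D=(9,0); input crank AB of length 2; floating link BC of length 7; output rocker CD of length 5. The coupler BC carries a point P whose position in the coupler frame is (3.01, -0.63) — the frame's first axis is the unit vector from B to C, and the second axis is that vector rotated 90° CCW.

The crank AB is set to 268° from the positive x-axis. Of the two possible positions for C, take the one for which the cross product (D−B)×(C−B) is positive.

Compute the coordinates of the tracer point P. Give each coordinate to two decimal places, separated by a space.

A=(0,0), D=(9.00,0)
B = A + 2.00·(cos268°, sin268°) = (-0.0698, -1.9988)
|BD| = 9.2874
circle(B,7.00) ∩ circle(D,5.00): a=5.9358, h=3.7103
  candidates: C₊=(4.9284,2.9021) cross=34.459; C₋=(6.5254,-4.3447) cross=-34.459
  mode + wants cross > 0 → take C=(4.9284,2.9021) (cross=34.459)
ex = (C−B)/|BC| = (0.7140,0.7001); ey = (-0.7001,0.7140)
P = B + 3.01·ex + -0.63·ey = (2.5205,-0.3413)

2.52 -0.34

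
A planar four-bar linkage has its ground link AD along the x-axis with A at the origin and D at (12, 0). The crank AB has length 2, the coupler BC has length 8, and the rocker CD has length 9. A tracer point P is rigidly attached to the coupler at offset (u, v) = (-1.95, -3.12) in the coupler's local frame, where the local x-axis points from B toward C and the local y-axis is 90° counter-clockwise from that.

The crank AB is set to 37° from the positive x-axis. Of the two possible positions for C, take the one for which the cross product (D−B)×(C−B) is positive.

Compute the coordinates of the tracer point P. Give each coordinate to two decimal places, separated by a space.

A=(0,0), D=(12.00,0)
B = A + 2.00·(cos37°, sin37°) = (1.5973, 1.2036)
|BD| = 10.4721
circle(B,8.00) ∩ circle(D,9.00): a=4.4244, h=6.6652
  candidates: C₊=(6.7584,7.3161) cross=69.799; C₋=(5.2263,-5.9259) cross=-69.799
  mode + wants cross > 0 → take C=(6.7584,7.3161) (cross=69.799)
ex = (C−B)/|BC| = (0.6451,0.7641); ey = (-0.7641,0.6451)
P = B + -1.95·ex + -3.12·ey = (2.7231,-2.2991)

2.72 -2.30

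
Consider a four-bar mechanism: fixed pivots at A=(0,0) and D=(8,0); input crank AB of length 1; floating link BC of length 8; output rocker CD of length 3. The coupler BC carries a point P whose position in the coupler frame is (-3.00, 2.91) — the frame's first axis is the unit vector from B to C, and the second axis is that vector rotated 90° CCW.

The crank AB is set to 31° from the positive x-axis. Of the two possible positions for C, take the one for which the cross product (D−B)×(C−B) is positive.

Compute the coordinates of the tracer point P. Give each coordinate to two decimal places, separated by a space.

A=(0,0), D=(8.00,0)
B = A + 1.00·(cos31°, sin31°) = (0.8572, 0.5150)
|BD| = 7.1614
circle(B,8.00) ∩ circle(D,3.00): a=7.4207, h=2.9888
  candidates: C₊=(8.4736,2.9624) cross=21.404; C₋=(8.0437,-2.9997) cross=-21.404
  mode + wants cross > 0 → take C=(8.4736,2.9624) (cross=21.404)
ex = (C−B)/|BC| = (0.9521,0.3059); ey = (-0.3059,0.9521)
P = B + -3.00·ex + 2.91·ey = (-2.8892,2.3678)

-2.89 2.37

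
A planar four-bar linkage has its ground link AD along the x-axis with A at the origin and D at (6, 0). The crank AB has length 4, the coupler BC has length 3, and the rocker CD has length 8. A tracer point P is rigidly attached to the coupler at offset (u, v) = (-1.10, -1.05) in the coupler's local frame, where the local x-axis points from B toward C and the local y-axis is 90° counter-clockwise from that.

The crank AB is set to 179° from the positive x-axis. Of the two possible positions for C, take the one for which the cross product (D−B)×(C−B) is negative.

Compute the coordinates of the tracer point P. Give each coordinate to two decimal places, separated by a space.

A=(0,0), D=(6.00,0)
B = A + 4.00·(cos179°, sin179°) = (-3.9994, 0.0698)
|BD| = 9.9996
circle(B,3.00) ∩ circle(D,8.00): a=2.2497, h=1.9846
  candidates: C₊=(-1.7359,2.0387) cross=19.846; C₋=(-1.7636,-1.9305) cross=-19.846
  mode - wants cross < 0 → take C=(-1.7636,-1.9305) (cross=-19.846)
ex = (C−B)/|BC| = (0.7453,-0.6668); ey = (0.6668,0.7453)
P = B + -1.10·ex + -1.05·ey = (-5.5193,0.0207)

-5.52 0.02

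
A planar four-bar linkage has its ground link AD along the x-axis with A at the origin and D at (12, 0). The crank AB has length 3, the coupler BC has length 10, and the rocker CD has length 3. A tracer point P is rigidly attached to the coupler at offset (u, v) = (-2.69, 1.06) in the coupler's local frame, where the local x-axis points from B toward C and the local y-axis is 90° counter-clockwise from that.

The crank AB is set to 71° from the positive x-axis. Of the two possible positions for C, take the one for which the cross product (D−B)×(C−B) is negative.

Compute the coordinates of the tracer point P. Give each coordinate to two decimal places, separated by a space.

-0.87 5.06

A=(0,0), D=(12.00,0)
B = A + 3.00·(cos71°, sin71°) = (0.9767, 2.8366)
|BD| = 11.3824
circle(B,10.00) ∩ circle(D,3.00): a=9.6886, h=2.4761
  candidates: C₊=(10.9767,2.8201) cross=28.184; C₋=(9.7426,-1.9759) cross=-28.184
  mode - wants cross < 0 → take C=(9.7426,-1.9759) (cross=-28.184)
ex = (C−B)/|BC| = (0.8766,-0.4812); ey = (0.4812,0.8766)
P = B + -2.69·ex + 1.06·ey = (-0.8712,5.0603)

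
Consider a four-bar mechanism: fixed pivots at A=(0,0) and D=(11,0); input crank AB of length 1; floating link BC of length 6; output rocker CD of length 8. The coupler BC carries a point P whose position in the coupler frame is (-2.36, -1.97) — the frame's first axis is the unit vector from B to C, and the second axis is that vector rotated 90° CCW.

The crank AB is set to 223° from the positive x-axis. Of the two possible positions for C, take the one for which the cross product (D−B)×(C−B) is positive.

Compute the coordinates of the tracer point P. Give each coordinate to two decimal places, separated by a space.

A=(0,0), D=(11.00,0)
B = A + 1.00·(cos223°, sin223°) = (-0.7314, -0.6820)
|BD| = 11.7512
circle(B,6.00) ∩ circle(D,8.00): a=4.6842, h=3.7494
  candidates: C₊=(3.7274,3.3330) cross=44.060; C₋=(4.1626,-4.1532) cross=-44.060
  mode + wants cross > 0 → take C=(3.7274,3.3330) (cross=44.060)
ex = (C−B)/|BC| = (0.7431,0.6692); ey = (-0.6692,0.7431)
P = B + -2.36·ex + -1.97·ey = (-1.1669,-3.7252)

-1.17 -3.73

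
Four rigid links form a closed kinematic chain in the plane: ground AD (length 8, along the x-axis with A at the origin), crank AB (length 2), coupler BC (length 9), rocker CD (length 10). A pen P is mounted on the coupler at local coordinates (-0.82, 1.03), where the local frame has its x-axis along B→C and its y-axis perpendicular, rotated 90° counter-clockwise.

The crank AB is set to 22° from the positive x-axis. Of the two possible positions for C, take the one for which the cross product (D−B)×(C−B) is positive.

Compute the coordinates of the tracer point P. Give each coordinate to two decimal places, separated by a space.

0.63 0.26

A=(0,0), D=(8.00,0)
B = A + 2.00·(cos22°, sin22°) = (1.8544, 0.7492)
|BD| = 6.1911
circle(B,9.00) ∩ circle(D,10.00): a=1.5611, h=8.8636
  candidates: C₊=(4.4766,9.3587) cross=54.876; C₋=(2.3314,-8.2381) cross=-54.876
  mode + wants cross > 0 → take C=(4.4766,9.3587) (cross=54.876)
ex = (C−B)/|BC| = (0.2914,0.9566); ey = (-0.9566,0.2914)
P = B + -0.82·ex + 1.03·ey = (0.6301,0.2649)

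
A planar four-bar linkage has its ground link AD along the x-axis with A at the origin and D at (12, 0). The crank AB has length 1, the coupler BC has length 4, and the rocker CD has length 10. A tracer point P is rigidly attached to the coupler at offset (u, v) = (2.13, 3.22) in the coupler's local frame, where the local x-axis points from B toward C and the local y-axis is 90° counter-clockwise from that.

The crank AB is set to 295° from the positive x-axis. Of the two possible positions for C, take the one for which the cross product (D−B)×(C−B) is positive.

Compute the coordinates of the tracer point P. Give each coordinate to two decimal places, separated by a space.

A=(0,0), D=(12.00,0)
B = A + 1.00·(cos295°, sin295°) = (0.4226, -0.9063)
|BD| = 11.6128
circle(B,4.00) ∩ circle(D,10.00): a=2.1897, h=3.3474
  candidates: C₊=(2.3444,2.6018) cross=38.873; C₋=(2.8669,-4.0726) cross=-38.873
  mode + wants cross > 0 → take C=(2.3444,2.6018) (cross=38.873)
ex = (C−B)/|BC| = (0.4804,0.8770); ey = (-0.8770,0.4804)
P = B + 2.13·ex + 3.22·ey = (-1.3781,2.5088)

-1.38 2.51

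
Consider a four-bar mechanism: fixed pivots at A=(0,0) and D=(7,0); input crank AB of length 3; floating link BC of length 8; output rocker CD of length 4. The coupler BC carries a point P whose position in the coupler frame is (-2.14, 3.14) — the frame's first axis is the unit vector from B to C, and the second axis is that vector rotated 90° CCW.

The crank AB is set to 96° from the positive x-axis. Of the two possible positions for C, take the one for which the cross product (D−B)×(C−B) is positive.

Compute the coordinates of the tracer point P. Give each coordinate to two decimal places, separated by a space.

-2.82 5.84

A=(0,0), D=(7.00,0)
B = A + 3.00·(cos96°, sin96°) = (-0.3136, 2.9836)
|BD| = 7.8987
circle(B,8.00) ∩ circle(D,4.00): a=6.9878, h=3.8949
  candidates: C₊=(7.6278,3.9504) cross=30.765; C₋=(4.6854,-3.2623) cross=-30.765
  mode + wants cross > 0 → take C=(7.6278,3.9504) (cross=30.765)
ex = (C−B)/|BC| = (0.9927,0.1209); ey = (-0.1209,0.9927)
P = B + -2.14·ex + 3.14·ey = (-2.8174,5.8419)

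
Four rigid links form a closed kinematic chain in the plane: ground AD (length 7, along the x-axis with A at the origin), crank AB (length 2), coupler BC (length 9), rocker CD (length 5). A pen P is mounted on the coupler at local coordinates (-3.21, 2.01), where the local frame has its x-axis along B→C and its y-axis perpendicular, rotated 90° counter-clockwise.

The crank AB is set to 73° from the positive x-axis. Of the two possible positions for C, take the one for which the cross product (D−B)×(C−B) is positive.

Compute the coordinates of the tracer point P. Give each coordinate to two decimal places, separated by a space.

-3.07 2.92

A=(0,0), D=(7.00,0)
B = A + 2.00·(cos73°, sin73°) = (0.5847, 1.9126)
|BD| = 6.6943
circle(B,9.00) ∩ circle(D,5.00): a=7.5298, h=4.9297
  candidates: C₊=(9.2091,4.4855) cross=33.001; C₋=(6.3922,-4.9629) cross=-33.001
  mode + wants cross > 0 → take C=(9.2091,4.4855) (cross=33.001)
ex = (C−B)/|BC| = (0.9583,0.2859); ey = (-0.2859,0.9583)
P = B + -3.21·ex + 2.01·ey = (-3.0659,2.9211)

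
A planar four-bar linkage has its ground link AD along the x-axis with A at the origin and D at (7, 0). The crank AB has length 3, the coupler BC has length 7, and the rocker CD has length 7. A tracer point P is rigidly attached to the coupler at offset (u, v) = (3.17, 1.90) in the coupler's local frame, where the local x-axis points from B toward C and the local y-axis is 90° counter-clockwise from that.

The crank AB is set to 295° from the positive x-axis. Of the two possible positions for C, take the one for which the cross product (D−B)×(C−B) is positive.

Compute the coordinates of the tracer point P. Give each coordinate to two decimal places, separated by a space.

-0.54 0.50

A=(0,0), D=(7.00,0)
B = A + 3.00·(cos295°, sin295°) = (1.2679, -2.7189)
|BD| = 6.3443
circle(B,7.00) ∩ circle(D,7.00): a=3.1721, h=6.2400
  candidates: C₊=(1.4597,4.2784) cross=39.588; C₋=(6.8082,-6.9974) cross=-39.588
  mode + wants cross > 0 → take C=(1.4597,4.2784) (cross=39.588)
ex = (C−B)/|BC| = (0.0274,0.9996); ey = (-0.9996,0.0274)
P = B + 3.17·ex + 1.90·ey = (-0.5446,0.5020)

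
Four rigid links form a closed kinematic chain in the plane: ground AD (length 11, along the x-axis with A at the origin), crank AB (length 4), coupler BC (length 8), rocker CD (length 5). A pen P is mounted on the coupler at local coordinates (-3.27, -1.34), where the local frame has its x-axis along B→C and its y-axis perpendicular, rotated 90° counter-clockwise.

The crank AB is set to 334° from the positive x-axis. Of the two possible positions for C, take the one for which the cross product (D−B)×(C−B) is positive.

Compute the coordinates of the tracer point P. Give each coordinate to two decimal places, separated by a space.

A=(0,0), D=(11.00,0)
B = A + 4.00·(cos334°, sin334°) = (3.5952, -1.7535)
|BD| = 7.6096
circle(B,8.00) ∩ circle(D,5.00): a=6.3674, h=4.8432
  candidates: C₊=(8.6752,4.4266) cross=36.855; C₋=(10.9072,-4.9991) cross=-36.855
  mode + wants cross > 0 → take C=(8.6752,4.4266) (cross=36.855)
ex = (C−B)/|BC| = (0.6350,0.7725); ey = (-0.7725,0.6350)
P = B + -3.27·ex + -1.34·ey = (2.5539,-5.1305)

2.55 -5.13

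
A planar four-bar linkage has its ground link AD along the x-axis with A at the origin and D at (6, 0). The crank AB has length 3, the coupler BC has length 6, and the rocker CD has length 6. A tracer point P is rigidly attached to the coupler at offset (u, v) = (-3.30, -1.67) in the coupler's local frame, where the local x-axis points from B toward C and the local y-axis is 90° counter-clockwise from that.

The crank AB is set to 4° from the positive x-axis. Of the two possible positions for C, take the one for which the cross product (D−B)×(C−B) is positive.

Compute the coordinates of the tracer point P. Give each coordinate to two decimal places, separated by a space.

A=(0,0), D=(6.00,0)
B = A + 3.00·(cos4°, sin4°) = (2.9927, 0.2093)
|BD| = 3.0146
circle(B,6.00) ∩ circle(D,6.00): a=1.5073, h=5.8076
  candidates: C₊=(4.8995,5.8982) cross=17.507; C₋=(4.0932,-5.6889) cross=-17.507
  mode + wants cross > 0 → take C=(4.8995,5.8982) (cross=17.507)
ex = (C−B)/|BC| = (0.3178,0.9482); ey = (-0.9482,0.3178)
P = B + -3.30·ex + -1.67·ey = (3.5274,-3.4504)

3.53 -3.45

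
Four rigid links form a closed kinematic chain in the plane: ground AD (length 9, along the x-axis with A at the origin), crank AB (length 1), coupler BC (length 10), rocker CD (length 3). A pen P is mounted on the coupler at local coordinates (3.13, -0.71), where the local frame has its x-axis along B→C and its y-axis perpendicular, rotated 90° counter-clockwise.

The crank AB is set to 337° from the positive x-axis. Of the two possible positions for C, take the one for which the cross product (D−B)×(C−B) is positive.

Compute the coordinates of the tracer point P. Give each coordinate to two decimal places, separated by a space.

A=(0,0), D=(9.00,0)
B = A + 1.00·(cos337°, sin337°) = (0.9205, -0.3907)
|BD| = 8.0889
circle(B,10.00) ∩ circle(D,3.00): a=9.6694, h=2.5499
  candidates: C₊=(10.4555,2.6233) cross=20.626; C₋=(10.7018,-2.4706) cross=-20.626
  mode + wants cross > 0 → take C=(10.4555,2.6233) (cross=20.626)
ex = (C−B)/|BC| = (0.9535,0.3014); ey = (-0.3014,0.9535)
P = B + 3.13·ex + -0.71·ey = (4.1189,-0.1243)

4.12 -0.12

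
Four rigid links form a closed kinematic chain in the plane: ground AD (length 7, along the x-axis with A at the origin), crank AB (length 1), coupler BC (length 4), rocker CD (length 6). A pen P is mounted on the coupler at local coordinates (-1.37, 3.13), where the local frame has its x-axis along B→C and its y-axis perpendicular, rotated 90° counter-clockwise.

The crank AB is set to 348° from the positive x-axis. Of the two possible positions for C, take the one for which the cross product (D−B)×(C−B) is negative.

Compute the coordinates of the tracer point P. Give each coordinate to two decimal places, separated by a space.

3.38 2.22

A=(0,0), D=(7.00,0)
B = A + 1.00·(cos348°, sin348°) = (0.9781, -0.2079)
|BD| = 6.0254
circle(B,4.00) ∩ circle(D,6.00): a=1.3531, h=3.7642
  candidates: C₊=(2.2005,3.6007) cross=22.681; C₋=(2.4603,-3.9232) cross=-22.681
  mode - wants cross < 0 → take C=(2.4603,-3.9232) (cross=-22.681)
ex = (C−B)/|BC| = (0.3705,-0.9288); ey = (0.9288,0.3705)
P = B + -1.37·ex + 3.13·ey = (3.3777,2.2244)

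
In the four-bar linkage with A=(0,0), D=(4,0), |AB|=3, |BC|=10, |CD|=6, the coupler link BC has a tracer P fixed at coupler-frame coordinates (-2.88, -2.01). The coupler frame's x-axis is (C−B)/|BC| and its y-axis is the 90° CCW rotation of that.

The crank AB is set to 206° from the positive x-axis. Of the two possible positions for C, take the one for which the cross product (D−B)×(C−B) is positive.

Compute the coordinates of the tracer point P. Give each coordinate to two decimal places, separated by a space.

-3.19 -4.79

A=(0,0), D=(4.00,0)
B = A + 3.00·(cos206°, sin206°) = (-2.6964, -1.3151)
|BD| = 6.8243
circle(B,10.00) ∩ circle(D,6.00): a=8.1013, h=5.8625
  candidates: C₊=(4.1233,5.9987) cross=40.008; C₋=(6.3828,-5.5066) cross=-40.008
  mode + wants cross > 0 → take C=(4.1233,5.9987) (cross=40.008)
ex = (C−B)/|BC| = (0.6820,0.7314); ey = (-0.7314,0.6820)
P = B + -2.88·ex + -2.01·ey = (-3.1904,-4.7923)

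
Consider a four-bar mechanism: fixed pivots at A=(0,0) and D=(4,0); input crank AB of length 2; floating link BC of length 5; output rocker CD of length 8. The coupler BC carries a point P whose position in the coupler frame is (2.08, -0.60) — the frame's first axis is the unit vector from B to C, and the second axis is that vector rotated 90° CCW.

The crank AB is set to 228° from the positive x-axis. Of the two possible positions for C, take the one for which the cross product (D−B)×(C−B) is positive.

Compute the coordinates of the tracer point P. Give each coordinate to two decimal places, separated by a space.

-1.64 0.66

A=(0,0), D=(4.00,0)
B = A + 2.00·(cos228°, sin228°) = (-1.3383, -1.4863)
|BD| = 5.5413
circle(B,5.00) ∩ circle(D,8.00): a=-0.7484, h=4.9437
  candidates: C₊=(-3.3852,3.0755) cross=27.394; C₋=(-0.7332,-6.4495) cross=-27.394
  mode + wants cross > 0 → take C=(-3.3852,3.0755) (cross=27.394)
ex = (C−B)/|BC| = (-0.4094,0.9124); ey = (-0.9124,-0.4094)
P = B + 2.08·ex + -0.60·ey = (-1.6424,0.6571)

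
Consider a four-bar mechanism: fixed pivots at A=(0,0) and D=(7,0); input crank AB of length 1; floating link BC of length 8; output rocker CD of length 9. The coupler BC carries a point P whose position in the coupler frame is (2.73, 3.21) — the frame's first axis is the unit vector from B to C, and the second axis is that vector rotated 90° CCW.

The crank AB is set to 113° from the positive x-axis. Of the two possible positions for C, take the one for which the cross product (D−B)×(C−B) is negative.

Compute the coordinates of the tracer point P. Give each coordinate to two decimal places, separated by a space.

3.31 -1.10

A=(0,0), D=(7.00,0)
B = A + 1.00·(cos113°, sin113°) = (-0.3907, 0.9205)
|BD| = 7.4478
circle(B,8.00) ∩ circle(D,9.00): a=2.5826, h=7.5717
  candidates: C₊=(3.1079,8.1149) cross=56.392; C₋=(1.2363,-6.9123) cross=-56.392
  mode - wants cross < 0 → take C=(1.2363,-6.9123) (cross=-56.392)
ex = (C−B)/|BC| = (0.2034,-0.9791); ey = (0.9791,0.2034)
P = B + 2.73·ex + 3.21·ey = (3.3074,-1.0996)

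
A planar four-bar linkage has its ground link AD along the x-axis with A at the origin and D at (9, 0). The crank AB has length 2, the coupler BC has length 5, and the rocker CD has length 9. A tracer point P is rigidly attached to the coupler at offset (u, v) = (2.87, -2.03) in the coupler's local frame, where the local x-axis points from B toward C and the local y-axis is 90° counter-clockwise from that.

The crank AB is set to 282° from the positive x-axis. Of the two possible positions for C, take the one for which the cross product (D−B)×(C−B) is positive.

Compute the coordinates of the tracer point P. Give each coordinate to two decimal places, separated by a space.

2.51 0.87

A=(0,0), D=(9.00,0)
B = A + 2.00·(cos282°, sin282°) = (0.4158, -1.9563)
|BD| = 8.8043
circle(B,5.00) ∩ circle(D,9.00): a=1.2219, h=4.8484
  candidates: C₊=(0.5298,3.0424) cross=42.687; C₋=(2.6844,-6.4120) cross=-42.687
  mode + wants cross > 0 → take C=(0.5298,3.0424) (cross=42.687)
ex = (C−B)/|BC| = (0.0228,0.9997); ey = (-0.9997,0.0228)
P = B + 2.87·ex + -2.03·ey = (2.5107,0.8667)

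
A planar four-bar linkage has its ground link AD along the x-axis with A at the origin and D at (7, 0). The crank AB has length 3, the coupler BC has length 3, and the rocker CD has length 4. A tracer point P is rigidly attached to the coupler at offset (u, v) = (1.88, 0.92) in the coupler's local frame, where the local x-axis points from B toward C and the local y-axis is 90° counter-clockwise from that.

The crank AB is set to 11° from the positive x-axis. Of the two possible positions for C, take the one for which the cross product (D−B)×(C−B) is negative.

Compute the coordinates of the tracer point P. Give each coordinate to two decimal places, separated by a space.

A=(0,0), D=(7.00,0)
B = A + 3.00·(cos11°, sin11°) = (2.9449, 0.5724)
|BD| = 4.0953
circle(B,3.00) ∩ circle(D,4.00): a=1.1930, h=2.7526
  candidates: C₊=(4.5109,3.1312) cross=11.273; C₋=(3.7415,-2.3199) cross=-11.273
  mode - wants cross < 0 → take C=(3.7415,-2.3199) (cross=-11.273)
ex = (C−B)/|BC| = (0.2655,-0.9641); ey = (0.9641,0.2655)
P = B + 1.88·ex + 0.92·ey = (4.3310,-0.9958)

4.33 -1.00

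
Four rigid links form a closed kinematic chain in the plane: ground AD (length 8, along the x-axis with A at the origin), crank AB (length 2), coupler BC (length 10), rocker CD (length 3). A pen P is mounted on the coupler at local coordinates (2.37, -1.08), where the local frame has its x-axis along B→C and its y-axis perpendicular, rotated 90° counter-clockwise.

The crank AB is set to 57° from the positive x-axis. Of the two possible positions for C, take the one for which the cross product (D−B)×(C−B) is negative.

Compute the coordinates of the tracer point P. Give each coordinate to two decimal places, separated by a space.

2.97 -0.12

A=(0,0), D=(8.00,0)
B = A + 2.00·(cos57°, sin57°) = (1.0893, 1.6773)
|BD| = 7.1114
circle(B,10.00) ∩ circle(D,3.00): a=9.9539, h=0.9592
  candidates: C₊=(10.9886,0.2617) cross=6.821; C₋=(10.5361,-1.6026) cross=-6.821
  mode - wants cross < 0 → take C=(10.5361,-1.6026) (cross=-6.821)
ex = (C−B)/|BC| = (0.9447,-0.3280); ey = (0.3280,0.9447)
P = B + 2.37·ex + -1.08·ey = (2.9739,-0.1203)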